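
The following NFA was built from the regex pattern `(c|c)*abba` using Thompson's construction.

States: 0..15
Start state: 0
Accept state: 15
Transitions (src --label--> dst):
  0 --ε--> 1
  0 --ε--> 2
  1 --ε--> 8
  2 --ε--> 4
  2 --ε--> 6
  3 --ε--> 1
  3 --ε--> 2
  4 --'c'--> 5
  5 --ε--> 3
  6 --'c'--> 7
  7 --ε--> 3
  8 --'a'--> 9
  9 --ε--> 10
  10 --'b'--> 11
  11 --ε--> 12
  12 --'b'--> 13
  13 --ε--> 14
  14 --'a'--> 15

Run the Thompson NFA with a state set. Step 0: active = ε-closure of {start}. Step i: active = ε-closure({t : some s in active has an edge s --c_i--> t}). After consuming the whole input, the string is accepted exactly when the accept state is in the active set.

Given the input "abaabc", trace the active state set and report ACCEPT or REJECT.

initial (ε-close {0}): {0,1,2,4,6,8}
'a' @ 1: {9,10}
'b' @ 2: {11,12}
'a' @ 3: {}  — dead — no transitions
rest 'abc' ignored (set empty)
after full input: {}  (accept=15 not in)

Answer: REJECT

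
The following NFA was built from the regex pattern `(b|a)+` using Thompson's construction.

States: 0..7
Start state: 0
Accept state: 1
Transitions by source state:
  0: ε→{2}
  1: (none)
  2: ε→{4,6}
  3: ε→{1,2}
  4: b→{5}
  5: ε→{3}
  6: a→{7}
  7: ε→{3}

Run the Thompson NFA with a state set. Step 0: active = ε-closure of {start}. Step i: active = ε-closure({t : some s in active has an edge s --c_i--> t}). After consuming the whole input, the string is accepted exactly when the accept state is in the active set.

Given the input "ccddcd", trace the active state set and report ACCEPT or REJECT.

start: ε-closure({0}) = {0,2,4,6}
'c' @ 1: {}  — state set empty
rest 'cddcd' ignored (set empty)
final: {}; accept 1 not in set

Answer: REJECT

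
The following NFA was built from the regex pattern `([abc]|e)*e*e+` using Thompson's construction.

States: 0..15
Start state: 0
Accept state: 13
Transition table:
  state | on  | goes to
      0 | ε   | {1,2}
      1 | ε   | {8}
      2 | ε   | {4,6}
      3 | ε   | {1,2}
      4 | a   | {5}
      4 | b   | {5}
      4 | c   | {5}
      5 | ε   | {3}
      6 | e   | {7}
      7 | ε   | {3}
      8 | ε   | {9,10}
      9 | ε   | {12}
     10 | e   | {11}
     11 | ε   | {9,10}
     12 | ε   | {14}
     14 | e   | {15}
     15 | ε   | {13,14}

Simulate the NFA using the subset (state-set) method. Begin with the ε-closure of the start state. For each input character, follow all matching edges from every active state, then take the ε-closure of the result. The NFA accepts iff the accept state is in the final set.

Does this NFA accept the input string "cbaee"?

initial (ε-close {0}): {0,1,2,4,6,8,9,10,12,14}
'c' @ 1: {1,2,3,4,5,6,8,9,10,12,14}
'b' @ 2: {1,2,3,4,5,6,8,9,10,12,14}
'a' @ 3: {1,2,3,4,5,6,8,9,10,12,14}
'e' @ 4: {1,2,3,4,6,7,8,9,10,11,12,13,14,15}  ✓accept
'e' @ 5: {1,2,3,4,6,7,8,9,10,11,12,13,14,15}  ✓accept
after full input: {1,2,3,4,6,7,8,9,10,11,12,13,14,15}  (accept=13 in)

Answer: ACCEPT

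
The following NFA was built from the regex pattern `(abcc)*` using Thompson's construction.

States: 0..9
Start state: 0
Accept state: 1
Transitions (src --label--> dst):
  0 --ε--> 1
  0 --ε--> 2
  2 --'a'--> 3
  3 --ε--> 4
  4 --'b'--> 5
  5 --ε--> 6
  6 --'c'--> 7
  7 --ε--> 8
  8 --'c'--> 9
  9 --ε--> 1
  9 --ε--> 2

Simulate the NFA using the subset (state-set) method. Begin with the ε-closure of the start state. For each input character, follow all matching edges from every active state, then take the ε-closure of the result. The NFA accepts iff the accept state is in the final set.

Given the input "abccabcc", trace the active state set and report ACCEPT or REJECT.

start: ε-closure({0}) = {0,1,2}
'a' @ 1: {3,4}
'b' @ 2: {5,6}
'c' @ 3: {7,8}
'c' @ 4: {1,2,9}  ✓accept
'a' @ 5: {3,4}
'b' @ 6: {5,6}
'c' @ 7: {7,8}
'c' @ 8: {1,2,9}  ✓accept
end set {1,2,9} — state 1 in

Answer: ACCEPT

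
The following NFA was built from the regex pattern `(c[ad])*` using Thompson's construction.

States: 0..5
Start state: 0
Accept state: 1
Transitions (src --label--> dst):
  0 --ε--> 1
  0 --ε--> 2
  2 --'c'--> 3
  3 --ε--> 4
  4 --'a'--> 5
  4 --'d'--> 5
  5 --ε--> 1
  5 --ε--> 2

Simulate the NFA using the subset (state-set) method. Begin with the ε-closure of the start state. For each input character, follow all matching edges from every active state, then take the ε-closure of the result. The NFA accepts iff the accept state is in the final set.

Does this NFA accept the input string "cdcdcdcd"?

Answer: ACCEPT

Trace:
start: ε-closure({0}) = {0,1,2}
'c' @ 1: {3,4}
'd' @ 2: {1,2,5}  ✓accept
'c' @ 3: {3,4}
'd' @ 4: {1,2,5}  ✓accept
'c' @ 5: {3,4}
'd' @ 6: {1,2,5}  ✓accept
'c' @ 7: {3,4}
'd' @ 8: {1,2,5}  ✓accept
final: {1,2,5}; accept 1 in set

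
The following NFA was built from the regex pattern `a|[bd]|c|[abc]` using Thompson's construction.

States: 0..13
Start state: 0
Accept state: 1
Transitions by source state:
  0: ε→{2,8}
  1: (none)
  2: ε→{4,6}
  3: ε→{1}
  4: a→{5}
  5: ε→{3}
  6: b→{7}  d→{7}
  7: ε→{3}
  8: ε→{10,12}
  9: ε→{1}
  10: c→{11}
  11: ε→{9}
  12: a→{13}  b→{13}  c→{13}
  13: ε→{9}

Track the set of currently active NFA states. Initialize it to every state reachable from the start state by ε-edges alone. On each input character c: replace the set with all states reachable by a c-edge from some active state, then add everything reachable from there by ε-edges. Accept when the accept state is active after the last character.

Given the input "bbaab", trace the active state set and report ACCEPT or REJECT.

Answer: REJECT

Trace:
initial (ε-close {0}): {0,2,4,6,8,10,12}
'b' @ 1: {1,3,7,9,13}  [accepting]
'b' @ 2: {}  — dead — no transitions
rest 'aab' ignored (set empty)
after full input: {}  (accept=1 not in)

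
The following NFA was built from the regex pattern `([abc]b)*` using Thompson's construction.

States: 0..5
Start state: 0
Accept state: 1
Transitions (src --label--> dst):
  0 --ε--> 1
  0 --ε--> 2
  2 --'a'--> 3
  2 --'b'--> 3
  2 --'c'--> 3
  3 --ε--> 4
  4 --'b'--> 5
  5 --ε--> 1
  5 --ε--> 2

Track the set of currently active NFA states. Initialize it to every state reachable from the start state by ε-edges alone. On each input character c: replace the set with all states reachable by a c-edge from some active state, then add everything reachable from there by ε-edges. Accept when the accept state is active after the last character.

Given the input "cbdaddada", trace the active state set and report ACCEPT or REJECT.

Answer: REJECT

Trace:
S₀ = ε-closure({0}) = {0,1,2}
'c' @ 1: {3,4}
'b' @ 2: {1,2,5}  ✓accept
'd' @ 3: {}  — state set empty
rest 'addada' ignored (set empty)
end set {} — state 1 not in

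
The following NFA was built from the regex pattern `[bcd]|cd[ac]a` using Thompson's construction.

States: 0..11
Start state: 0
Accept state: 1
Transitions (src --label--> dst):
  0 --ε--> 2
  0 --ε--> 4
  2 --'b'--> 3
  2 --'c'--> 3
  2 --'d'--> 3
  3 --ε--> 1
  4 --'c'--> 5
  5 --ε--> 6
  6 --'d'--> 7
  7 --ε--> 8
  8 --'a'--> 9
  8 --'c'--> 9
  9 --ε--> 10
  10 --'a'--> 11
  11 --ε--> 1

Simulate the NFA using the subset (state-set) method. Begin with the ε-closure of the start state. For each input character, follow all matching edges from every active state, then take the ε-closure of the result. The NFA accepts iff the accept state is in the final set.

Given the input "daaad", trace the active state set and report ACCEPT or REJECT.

S₀ = ε-closure({0}) = {0,2,4}
'd' @ 1: {1,3}  ✓accept
'a' @ 2: {}  — state set empty
rest 'aad' ignored (set empty)
end set {} — state 1 not in

Answer: REJECT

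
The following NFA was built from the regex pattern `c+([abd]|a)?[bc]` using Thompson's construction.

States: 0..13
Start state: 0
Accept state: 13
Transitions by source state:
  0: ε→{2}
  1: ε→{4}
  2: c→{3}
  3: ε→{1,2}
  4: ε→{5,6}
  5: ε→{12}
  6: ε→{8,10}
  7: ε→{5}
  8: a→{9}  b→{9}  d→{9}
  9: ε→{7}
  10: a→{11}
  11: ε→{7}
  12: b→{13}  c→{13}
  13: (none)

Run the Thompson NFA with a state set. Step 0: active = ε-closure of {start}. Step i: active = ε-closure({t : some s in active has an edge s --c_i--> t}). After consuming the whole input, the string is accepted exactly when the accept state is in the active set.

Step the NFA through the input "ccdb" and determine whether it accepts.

start: ε-closure({0}) = {0,2}
'c' @ 1: {1,2,3,4,5,6,8,10,12}
'c' @ 2: {1,2,3,4,5,6,8,10,12,13}  ✓accept
'd' @ 3: {5,7,9,12}
'b' @ 4: {13}  ✓accept
end set {13} — state 13 in

Answer: ACCEPT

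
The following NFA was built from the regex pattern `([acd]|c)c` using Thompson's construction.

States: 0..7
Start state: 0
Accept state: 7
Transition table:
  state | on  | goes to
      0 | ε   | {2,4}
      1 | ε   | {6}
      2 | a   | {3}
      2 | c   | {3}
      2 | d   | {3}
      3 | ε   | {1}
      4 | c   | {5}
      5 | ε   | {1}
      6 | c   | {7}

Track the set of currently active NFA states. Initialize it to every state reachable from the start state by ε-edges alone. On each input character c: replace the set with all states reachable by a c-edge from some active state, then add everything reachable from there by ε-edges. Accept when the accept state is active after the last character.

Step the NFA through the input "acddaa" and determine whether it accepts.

Answer: REJECT

Trace:
S₀ = ε-closure({0}) = {0,2,4}
'a' @ 1: {1,3,6}
'c' @ 2: {7}  ✓accept
'd' @ 3: {}  — dead — no transitions
rest 'daa' ignored (set empty)
final: {}; accept 7 not in set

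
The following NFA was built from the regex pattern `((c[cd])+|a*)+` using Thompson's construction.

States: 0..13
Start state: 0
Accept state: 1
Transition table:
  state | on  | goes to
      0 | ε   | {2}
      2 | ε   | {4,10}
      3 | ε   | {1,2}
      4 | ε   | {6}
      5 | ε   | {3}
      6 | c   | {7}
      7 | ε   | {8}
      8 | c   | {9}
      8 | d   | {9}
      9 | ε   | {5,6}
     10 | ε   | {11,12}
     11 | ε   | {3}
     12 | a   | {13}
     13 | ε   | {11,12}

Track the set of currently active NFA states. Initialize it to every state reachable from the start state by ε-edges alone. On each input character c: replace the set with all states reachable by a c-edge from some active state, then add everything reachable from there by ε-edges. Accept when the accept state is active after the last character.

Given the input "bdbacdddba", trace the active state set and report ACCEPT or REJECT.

Answer: REJECT

Steps:
initial (ε-close {0}): {0,1,2,3,4,6,10,11,12}
'b' @ 1: {}  — dead — no transitions
rest 'dbacdddba' ignored (set empty)
end set {} — state 1 not in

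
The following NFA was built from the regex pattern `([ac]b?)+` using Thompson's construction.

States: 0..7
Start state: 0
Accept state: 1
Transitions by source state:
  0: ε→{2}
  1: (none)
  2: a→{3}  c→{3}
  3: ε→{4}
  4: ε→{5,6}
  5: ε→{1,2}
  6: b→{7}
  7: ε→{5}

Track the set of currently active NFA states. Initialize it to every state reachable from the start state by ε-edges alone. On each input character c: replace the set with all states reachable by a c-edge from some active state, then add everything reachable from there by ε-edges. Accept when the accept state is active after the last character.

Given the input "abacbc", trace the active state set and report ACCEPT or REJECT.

start: ε-closure({0}) = {0,2}
'a' @ 1: {1,2,3,4,5,6}  (accept∈set)
'b' @ 2: {1,2,5,7}  (accept∈set)
'a' @ 3: {1,2,3,4,5,6}  (accept∈set)
'c' @ 4: {1,2,3,4,5,6}  (accept∈set)
'b' @ 5: {1,2,5,7}  (accept∈set)
'c' @ 6: {1,2,3,4,5,6}  (accept∈set)
final: {1,2,3,4,5,6}; accept 1 in set

Answer: ACCEPT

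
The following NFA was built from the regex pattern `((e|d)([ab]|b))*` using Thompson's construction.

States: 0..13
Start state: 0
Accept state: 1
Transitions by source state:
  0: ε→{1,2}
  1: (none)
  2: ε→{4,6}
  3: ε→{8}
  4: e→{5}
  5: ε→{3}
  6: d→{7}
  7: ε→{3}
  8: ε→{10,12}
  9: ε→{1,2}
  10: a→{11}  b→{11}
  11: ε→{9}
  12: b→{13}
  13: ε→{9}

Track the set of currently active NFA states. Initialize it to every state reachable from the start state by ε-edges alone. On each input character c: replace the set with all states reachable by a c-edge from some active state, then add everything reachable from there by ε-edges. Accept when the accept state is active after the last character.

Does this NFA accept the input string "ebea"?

start: ε-closure({0}) = {0,1,2,4,6}
'e' @ 1: {3,5,8,10,12}
'b' @ 2: {1,2,4,6,9,11,13}  ✓accept
'e' @ 3: {3,5,8,10,12}
'a' @ 4: {1,2,4,6,9,11}  ✓accept
end set {1,2,4,6,9,11} — state 1 in

Answer: ACCEPT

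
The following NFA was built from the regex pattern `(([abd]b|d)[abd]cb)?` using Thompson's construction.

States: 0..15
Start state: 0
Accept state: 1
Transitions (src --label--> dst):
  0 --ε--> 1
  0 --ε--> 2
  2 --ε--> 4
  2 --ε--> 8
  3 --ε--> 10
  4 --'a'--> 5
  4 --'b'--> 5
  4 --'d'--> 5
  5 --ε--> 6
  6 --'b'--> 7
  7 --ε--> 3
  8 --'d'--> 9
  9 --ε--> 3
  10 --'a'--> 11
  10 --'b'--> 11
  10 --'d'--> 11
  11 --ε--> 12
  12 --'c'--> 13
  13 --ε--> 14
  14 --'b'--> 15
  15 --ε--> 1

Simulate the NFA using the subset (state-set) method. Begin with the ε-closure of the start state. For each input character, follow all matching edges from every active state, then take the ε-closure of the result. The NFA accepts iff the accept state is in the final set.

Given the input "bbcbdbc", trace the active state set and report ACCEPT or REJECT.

Answer: REJECT

Steps:
initial (ε-close {0}): {0,1,2,4,8}
'b' @ 1: {5,6}
'b' @ 2: {3,7,10}
'c' @ 3: {}  — state set empty
rest 'bdbc' ignored (set empty)
end set {} — state 1 not in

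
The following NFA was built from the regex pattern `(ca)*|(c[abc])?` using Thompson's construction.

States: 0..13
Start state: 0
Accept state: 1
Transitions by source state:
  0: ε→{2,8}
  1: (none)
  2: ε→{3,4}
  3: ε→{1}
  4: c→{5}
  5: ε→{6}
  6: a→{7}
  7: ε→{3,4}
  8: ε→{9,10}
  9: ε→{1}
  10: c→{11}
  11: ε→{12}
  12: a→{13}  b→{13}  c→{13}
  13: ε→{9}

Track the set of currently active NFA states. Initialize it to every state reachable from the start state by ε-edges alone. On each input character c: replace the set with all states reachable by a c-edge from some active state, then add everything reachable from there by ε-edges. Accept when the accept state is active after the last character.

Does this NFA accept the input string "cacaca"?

initial (ε-close {0}): {0,1,2,3,4,8,9,10}
'c' @ 1: {5,6,11,12}
'a' @ 2: {1,3,4,7,9,13}  [accepting]
'c' @ 3: {5,6}
'a' @ 4: {1,3,4,7}  [accepting]
'c' @ 5: {5,6}
'a' @ 6: {1,3,4,7}  [accepting]
end set {1,3,4,7} — state 1 in

Answer: ACCEPT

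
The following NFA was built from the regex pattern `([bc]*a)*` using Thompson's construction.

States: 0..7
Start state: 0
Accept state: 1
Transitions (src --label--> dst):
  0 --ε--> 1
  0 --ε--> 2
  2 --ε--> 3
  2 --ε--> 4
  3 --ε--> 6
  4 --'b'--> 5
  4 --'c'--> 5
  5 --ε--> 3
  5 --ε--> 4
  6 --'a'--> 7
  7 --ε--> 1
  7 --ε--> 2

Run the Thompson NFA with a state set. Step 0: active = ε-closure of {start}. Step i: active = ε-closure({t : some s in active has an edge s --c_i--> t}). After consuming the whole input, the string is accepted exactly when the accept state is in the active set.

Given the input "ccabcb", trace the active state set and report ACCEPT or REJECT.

Answer: REJECT

Steps:
initial (ε-close {0}): {0,1,2,3,4,6}
'c' @ 1: {3,4,5,6}
'c' @ 2: {3,4,5,6}
'a' @ 3: {1,2,3,4,6,7}  (accept∈set)
'b' @ 4: {3,4,5,6}
'c' @ 5: {3,4,5,6}
'b' @ 6: {3,4,5,6}
final: {3,4,5,6}; accept 1 not in set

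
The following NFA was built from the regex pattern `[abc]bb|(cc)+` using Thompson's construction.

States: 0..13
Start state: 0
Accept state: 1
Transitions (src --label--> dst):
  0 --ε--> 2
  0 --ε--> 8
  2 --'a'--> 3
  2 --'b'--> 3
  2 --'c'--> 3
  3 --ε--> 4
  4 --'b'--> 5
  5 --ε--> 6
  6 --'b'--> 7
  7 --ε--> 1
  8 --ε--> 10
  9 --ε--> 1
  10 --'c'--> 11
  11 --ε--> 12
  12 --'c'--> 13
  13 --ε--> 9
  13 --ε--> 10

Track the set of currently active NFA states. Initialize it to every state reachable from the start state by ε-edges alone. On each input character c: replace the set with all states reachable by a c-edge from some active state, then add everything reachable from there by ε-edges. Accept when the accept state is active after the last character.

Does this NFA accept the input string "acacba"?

Answer: REJECT

Steps:
initial (ε-close {0}): {0,2,8,10}
'a' @ 1: {3,4}
'c' @ 2: {}  — state set empty
rest 'acba' ignored (set empty)
final: {}; accept 1 not in set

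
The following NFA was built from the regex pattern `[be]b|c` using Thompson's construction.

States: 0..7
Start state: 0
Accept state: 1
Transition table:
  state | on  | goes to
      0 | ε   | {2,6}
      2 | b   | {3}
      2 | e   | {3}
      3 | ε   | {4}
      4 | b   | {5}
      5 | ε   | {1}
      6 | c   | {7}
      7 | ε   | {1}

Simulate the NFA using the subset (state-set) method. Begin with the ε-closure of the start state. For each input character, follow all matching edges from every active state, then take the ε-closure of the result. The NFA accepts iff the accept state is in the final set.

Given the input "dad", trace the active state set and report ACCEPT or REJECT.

Answer: REJECT

Derivation:
start: ε-closure({0}) = {0,2,6}
'd' @ 1: {}  — state set empty
rest 'ad' ignored (set empty)
after full input: {}  (accept=1 not in)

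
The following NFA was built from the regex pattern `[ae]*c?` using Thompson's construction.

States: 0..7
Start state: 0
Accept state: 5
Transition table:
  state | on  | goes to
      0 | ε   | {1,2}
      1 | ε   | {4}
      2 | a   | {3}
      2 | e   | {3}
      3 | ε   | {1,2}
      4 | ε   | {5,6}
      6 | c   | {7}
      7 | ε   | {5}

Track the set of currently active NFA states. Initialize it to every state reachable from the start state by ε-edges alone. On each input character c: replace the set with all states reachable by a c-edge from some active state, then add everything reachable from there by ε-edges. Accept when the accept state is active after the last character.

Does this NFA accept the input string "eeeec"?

initial (ε-close {0}): {0,1,2,4,5,6}
'e' @ 1: {1,2,3,4,5,6}  [accepting]
'e' @ 2: {1,2,3,4,5,6}  [accepting]
'e' @ 3: {1,2,3,4,5,6}  [accepting]
'e' @ 4: {1,2,3,4,5,6}  [accepting]
'c' @ 5: {5,7}  [accepting]
end set {5,7} — state 5 in

Answer: ACCEPT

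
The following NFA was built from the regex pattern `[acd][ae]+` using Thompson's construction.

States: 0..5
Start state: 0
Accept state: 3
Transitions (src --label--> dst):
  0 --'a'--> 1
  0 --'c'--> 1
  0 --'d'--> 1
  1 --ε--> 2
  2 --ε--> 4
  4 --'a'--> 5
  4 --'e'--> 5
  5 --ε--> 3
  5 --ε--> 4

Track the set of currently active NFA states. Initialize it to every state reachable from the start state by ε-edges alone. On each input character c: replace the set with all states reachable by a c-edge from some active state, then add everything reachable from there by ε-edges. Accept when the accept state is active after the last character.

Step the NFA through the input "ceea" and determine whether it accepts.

Answer: ACCEPT

Steps:
S₀ = ε-closure({0}) = {0}
'c' @ 1: {1,2,4}
'e' @ 2: {3,4,5}  [accepting]
'e' @ 3: {3,4,5}  [accepting]
'a' @ 4: {3,4,5}  [accepting]
end set {3,4,5} — state 3 in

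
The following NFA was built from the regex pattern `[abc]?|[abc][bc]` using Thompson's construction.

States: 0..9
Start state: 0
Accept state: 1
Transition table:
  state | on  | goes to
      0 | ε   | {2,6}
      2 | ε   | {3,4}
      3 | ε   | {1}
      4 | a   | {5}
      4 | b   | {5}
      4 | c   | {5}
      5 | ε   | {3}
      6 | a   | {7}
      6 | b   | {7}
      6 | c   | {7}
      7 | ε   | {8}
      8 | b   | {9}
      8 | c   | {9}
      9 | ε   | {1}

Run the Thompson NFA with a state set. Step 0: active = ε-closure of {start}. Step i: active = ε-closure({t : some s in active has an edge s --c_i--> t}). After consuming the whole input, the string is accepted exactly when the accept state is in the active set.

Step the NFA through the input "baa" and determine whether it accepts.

Answer: REJECT

Steps:
S₀ = ε-closure({0}) = {0,1,2,3,4,6}
'b' @ 1: {1,3,5,7,8}  (accept∈set)
'a' @ 2: {}  — state set empty
rest 'a' ignored (set empty)
after full input: {}  (accept=1 not in)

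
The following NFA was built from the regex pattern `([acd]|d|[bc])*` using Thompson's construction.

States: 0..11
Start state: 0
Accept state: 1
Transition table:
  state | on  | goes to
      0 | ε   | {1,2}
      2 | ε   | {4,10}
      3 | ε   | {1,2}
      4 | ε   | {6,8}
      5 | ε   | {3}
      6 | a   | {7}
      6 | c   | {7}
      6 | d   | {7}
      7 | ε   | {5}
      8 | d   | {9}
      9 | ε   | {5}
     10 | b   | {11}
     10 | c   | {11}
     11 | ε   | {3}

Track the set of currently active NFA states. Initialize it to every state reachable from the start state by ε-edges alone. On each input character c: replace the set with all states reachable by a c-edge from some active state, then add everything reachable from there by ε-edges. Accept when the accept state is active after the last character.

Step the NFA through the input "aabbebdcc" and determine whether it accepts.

S₀ = ε-closure({0}) = {0,1,2,4,6,8,10}
'a' @ 1: {1,2,3,4,5,6,7,8,10}  ✓accept
'a' @ 2: {1,2,3,4,5,6,7,8,10}  ✓accept
'b' @ 3: {1,2,3,4,6,8,10,11}  ✓accept
'b' @ 4: {1,2,3,4,6,8,10,11}  ✓accept
'e' @ 5: {}  — dead — no transitions
rest 'bdcc' ignored (set empty)
final: {}; accept 1 not in set

Answer: REJECT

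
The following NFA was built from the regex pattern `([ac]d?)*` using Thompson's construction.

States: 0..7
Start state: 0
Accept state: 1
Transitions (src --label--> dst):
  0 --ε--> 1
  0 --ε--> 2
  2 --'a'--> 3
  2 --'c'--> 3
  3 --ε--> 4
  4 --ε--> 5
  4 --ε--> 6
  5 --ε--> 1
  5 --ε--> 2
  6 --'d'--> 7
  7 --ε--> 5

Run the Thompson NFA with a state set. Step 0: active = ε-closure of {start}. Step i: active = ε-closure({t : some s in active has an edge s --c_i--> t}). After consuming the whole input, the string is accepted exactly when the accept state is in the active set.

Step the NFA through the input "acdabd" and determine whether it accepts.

Answer: REJECT

Steps:
initial (ε-close {0}): {0,1,2}
'a' @ 1: {1,2,3,4,5,6}  (accept∈set)
'c' @ 2: {1,2,3,4,5,6}  (accept∈set)
'd' @ 3: {1,2,5,7}  (accept∈set)
'a' @ 4: {1,2,3,4,5,6}  (accept∈set)
'b' @ 5: {}  — no active states
rest 'd' ignored (set empty)
after full input: {}  (accept=1 not in)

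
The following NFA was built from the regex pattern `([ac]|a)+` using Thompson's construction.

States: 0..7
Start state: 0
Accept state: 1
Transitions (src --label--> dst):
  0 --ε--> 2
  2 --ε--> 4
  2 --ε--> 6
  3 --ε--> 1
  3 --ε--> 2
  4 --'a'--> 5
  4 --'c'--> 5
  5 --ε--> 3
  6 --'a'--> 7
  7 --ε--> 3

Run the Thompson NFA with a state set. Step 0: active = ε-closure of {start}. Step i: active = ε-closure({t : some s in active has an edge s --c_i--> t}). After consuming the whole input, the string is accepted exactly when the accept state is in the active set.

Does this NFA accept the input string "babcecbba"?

S₀ = ε-closure({0}) = {0,2,4,6}
'b' @ 1: {}  — no active states
rest 'abcecbba' ignored (set empty)
final: {}; accept 1 not in set

Answer: REJECT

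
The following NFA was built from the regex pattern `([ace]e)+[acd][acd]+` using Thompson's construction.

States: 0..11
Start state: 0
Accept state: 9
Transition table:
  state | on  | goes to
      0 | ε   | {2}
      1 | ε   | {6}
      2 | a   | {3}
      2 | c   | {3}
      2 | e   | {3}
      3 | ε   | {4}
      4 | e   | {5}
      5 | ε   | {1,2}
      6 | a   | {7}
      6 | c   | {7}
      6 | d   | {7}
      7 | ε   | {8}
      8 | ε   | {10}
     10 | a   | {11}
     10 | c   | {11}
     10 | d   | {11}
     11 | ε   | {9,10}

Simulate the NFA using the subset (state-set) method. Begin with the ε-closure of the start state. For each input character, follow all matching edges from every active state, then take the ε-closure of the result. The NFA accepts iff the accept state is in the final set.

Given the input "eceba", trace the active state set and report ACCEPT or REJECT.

Answer: REJECT

Trace:
start: ε-closure({0}) = {0,2}
'e' @ 1: {3,4}
'c' @ 2: {}  — state set empty
rest 'eba' ignored (set empty)
end set {} — state 9 not in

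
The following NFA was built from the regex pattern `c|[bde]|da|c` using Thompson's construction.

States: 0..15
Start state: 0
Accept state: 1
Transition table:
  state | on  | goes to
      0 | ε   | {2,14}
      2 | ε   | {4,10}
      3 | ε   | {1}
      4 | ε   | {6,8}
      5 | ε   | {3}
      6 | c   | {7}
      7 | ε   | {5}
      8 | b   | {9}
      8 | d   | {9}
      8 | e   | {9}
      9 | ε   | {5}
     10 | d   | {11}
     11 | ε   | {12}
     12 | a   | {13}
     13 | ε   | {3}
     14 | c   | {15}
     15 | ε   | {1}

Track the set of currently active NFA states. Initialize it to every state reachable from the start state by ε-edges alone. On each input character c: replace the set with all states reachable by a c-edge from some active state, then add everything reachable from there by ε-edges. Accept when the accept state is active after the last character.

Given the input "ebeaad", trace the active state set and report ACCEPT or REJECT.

Answer: REJECT

Steps:
initial (ε-close {0}): {0,2,4,6,8,10,14}
'e' @ 1: {1,3,5,9}  [accepting]
'b' @ 2: {}  — state set empty
rest 'eaad' ignored (set empty)
end set {} — state 1 not in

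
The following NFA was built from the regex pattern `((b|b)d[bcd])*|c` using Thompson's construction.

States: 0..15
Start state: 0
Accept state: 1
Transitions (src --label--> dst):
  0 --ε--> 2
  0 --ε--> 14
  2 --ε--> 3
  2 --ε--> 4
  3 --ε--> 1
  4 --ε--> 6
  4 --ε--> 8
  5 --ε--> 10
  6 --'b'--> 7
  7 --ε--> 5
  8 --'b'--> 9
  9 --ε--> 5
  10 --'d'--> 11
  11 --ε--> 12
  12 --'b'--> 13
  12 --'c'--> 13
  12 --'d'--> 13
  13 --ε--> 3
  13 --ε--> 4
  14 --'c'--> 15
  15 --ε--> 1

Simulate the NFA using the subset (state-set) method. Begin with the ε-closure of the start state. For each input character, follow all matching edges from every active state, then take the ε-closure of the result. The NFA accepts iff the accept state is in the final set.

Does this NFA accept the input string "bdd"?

initial (ε-close {0}): {0,1,2,3,4,6,8,14}
'b' @ 1: {5,7,9,10}
'd' @ 2: {11,12}
'd' @ 3: {1,3,4,6,8,13}  (accept∈set)
final: {1,3,4,6,8,13}; accept 1 in set

Answer: ACCEPT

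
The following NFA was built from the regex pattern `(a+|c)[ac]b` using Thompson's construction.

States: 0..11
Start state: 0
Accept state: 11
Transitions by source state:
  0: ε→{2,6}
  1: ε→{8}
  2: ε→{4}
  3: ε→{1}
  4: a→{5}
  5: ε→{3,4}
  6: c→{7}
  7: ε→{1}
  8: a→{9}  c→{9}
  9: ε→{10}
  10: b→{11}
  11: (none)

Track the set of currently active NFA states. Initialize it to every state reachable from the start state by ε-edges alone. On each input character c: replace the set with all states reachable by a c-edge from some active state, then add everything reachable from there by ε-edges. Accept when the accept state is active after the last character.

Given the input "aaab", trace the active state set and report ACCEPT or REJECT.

initial (ε-close {0}): {0,2,4,6}
'a' @ 1: {1,3,4,5,8}
'a' @ 2: {1,3,4,5,8,9,10}
'a' @ 3: {1,3,4,5,8,9,10}
'b' @ 4: {11}  [accepting]
end set {11} — state 11 in

Answer: ACCEPT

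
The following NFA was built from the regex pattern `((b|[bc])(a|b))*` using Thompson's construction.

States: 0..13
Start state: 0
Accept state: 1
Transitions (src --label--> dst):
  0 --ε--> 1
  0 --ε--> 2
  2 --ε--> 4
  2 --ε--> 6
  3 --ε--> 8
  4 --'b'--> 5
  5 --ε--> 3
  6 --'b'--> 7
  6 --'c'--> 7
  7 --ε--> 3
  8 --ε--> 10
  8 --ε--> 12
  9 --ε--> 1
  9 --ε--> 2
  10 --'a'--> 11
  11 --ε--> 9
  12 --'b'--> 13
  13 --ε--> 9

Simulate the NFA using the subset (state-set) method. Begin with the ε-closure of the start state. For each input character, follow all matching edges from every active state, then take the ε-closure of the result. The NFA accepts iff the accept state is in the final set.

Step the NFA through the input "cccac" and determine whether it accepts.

Answer: REJECT

Trace:
S₀ = ε-closure({0}) = {0,1,2,4,6}
'c' @ 1: {3,7,8,10,12}
'c' @ 2: {}  — state set empty
rest 'cac' ignored (set empty)
after full input: {}  (accept=1 not in)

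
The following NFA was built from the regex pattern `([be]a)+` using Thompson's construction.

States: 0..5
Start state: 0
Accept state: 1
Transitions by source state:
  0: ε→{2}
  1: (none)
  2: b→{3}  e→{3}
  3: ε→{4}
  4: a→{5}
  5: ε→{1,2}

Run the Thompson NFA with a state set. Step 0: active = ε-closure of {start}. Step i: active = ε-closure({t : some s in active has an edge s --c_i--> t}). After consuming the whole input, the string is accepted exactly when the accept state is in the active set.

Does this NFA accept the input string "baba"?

Answer: ACCEPT

Derivation:
initial (ε-close {0}): {0,2}
'b' @ 1: {3,4}
'a' @ 2: {1,2,5}  (accept∈set)
'b' @ 3: {3,4}
'a' @ 4: {1,2,5}  (accept∈set)
end set {1,2,5} — state 1 in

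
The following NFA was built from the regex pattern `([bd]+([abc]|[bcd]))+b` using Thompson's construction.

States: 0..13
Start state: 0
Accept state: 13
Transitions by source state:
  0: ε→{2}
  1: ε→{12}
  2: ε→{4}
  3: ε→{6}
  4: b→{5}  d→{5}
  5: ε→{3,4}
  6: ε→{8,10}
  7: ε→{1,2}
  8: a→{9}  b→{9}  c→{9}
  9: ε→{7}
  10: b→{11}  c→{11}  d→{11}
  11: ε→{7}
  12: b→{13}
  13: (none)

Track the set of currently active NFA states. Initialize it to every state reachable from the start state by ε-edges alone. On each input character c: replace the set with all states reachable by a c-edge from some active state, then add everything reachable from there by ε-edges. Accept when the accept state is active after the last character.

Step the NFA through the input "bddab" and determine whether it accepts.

initial (ε-close {0}): {0,2,4}
'b' @ 1: {3,4,5,6,8,10}
'd' @ 2: {1,2,3,4,5,6,7,8,10,11,12}
'd' @ 3: {1,2,3,4,5,6,7,8,10,11,12}
'a' @ 4: {1,2,4,7,9,12}
'b' @ 5: {3,4,5,6,8,10,13}  [accepting]
end set {3,4,5,6,8,10,13} — state 13 in

Answer: ACCEPT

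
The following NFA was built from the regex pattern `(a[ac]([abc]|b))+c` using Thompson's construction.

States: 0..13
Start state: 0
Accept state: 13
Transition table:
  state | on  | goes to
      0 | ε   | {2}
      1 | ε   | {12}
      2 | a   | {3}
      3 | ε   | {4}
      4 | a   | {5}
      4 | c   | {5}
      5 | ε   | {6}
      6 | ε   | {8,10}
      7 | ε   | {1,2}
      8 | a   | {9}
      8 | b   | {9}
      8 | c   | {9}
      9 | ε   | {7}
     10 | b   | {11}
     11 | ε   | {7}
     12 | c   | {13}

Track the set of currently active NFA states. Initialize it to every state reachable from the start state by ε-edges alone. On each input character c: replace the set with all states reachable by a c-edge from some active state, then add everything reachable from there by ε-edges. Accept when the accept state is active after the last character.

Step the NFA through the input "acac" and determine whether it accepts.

Answer: ACCEPT

Trace:
S₀ = ε-closure({0}) = {0,2}
'a' @ 1: {3,4}
'c' @ 2: {5,6,8,10}
'a' @ 3: {1,2,7,9,12}
'c' @ 4: {13}  ✓accept
final: {13}; accept 13 in set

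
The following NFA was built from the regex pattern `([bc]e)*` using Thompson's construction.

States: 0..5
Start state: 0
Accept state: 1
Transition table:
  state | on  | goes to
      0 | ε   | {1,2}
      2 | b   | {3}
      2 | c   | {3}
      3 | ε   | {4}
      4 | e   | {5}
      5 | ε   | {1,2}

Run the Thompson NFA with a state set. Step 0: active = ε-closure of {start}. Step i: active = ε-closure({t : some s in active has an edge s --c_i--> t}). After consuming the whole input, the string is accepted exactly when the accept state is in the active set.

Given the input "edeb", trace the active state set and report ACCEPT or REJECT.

Answer: REJECT

Derivation:
start: ε-closure({0}) = {0,1,2}
'e' @ 1: {}  — no active states
rest 'deb' ignored (set empty)
final: {}; accept 1 not in set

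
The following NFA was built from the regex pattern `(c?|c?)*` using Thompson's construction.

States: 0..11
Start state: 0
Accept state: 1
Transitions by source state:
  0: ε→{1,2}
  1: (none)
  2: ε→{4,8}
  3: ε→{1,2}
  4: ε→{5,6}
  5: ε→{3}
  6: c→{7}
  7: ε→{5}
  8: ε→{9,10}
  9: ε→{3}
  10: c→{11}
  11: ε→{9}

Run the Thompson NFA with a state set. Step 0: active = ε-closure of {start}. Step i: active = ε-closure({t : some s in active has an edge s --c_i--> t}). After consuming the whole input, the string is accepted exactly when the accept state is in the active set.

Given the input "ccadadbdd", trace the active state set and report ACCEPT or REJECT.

S₀ = ε-closure({0}) = {0,1,2,3,4,5,6,8,9,10}
'c' @ 1: {1,2,3,4,5,6,7,8,9,10,11}  (accept∈set)
'c' @ 2: {1,2,3,4,5,6,7,8,9,10,11}  (accept∈set)
'a' @ 3: {}  — no active states
rest 'dadbdd' ignored (set empty)
end set {} — state 1 not in

Answer: REJECT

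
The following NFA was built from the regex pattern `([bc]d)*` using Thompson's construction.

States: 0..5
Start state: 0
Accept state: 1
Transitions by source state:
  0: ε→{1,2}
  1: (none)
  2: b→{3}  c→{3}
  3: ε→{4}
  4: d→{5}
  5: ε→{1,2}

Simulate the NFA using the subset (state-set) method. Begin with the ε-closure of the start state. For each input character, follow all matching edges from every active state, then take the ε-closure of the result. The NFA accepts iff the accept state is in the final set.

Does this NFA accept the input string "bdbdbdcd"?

Answer: ACCEPT

Derivation:
S₀ = ε-closure({0}) = {0,1,2}
'b' @ 1: {3,4}
'd' @ 2: {1,2,5}  ✓accept
'b' @ 3: {3,4}
'd' @ 4: {1,2,5}  ✓accept
'b' @ 5: {3,4}
'd' @ 6: {1,2,5}  ✓accept
'c' @ 7: {3,4}
'd' @ 8: {1,2,5}  ✓accept
final: {1,2,5}; accept 1 in set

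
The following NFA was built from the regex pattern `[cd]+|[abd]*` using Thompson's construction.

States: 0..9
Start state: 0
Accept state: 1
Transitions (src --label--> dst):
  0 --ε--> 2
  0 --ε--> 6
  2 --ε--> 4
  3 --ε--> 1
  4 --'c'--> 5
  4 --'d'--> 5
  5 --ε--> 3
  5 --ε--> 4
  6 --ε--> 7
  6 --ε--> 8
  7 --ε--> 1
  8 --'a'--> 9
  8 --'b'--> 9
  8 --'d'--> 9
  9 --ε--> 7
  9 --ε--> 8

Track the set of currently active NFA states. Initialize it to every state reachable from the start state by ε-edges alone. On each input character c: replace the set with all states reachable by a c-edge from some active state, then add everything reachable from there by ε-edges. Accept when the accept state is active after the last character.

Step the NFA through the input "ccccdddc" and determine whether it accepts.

Answer: ACCEPT

Steps:
initial (ε-close {0}): {0,1,2,4,6,7,8}
'c' @ 1: {1,3,4,5}  (accept∈set)
'c' @ 2: {1,3,4,5}  (accept∈set)
'c' @ 3: {1,3,4,5}  (accept∈set)
'c' @ 4: {1,3,4,5}  (accept∈set)
'd' @ 5: {1,3,4,5}  (accept∈set)
'd' @ 6: {1,3,4,5}  (accept∈set)
'd' @ 7: {1,3,4,5}  (accept∈set)
'c' @ 8: {1,3,4,5}  (accept∈set)
end set {1,3,4,5} — state 1 in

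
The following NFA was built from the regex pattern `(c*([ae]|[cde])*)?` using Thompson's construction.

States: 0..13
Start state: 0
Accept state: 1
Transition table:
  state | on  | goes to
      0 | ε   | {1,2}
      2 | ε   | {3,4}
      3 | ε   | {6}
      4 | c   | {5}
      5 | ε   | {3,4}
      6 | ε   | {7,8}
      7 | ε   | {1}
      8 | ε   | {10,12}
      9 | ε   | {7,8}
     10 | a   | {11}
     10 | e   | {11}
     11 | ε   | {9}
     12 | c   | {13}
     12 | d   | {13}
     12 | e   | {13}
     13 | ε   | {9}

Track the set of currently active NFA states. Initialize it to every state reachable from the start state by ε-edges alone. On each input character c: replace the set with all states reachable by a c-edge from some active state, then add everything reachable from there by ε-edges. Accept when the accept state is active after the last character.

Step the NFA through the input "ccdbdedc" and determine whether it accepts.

Answer: REJECT

Derivation:
initial (ε-close {0}): {0,1,2,3,4,6,7,8,10,12}
'c' @ 1: {1,3,4,5,6,7,8,9,10,12,13}  ✓accept
'c' @ 2: {1,3,4,5,6,7,8,9,10,12,13}  ✓accept
'd' @ 3: {1,7,8,9,10,12,13}  ✓accept
'b' @ 4: {}  — no active states
rest 'dedc' ignored (set empty)
after full input: {}  (accept=1 not in)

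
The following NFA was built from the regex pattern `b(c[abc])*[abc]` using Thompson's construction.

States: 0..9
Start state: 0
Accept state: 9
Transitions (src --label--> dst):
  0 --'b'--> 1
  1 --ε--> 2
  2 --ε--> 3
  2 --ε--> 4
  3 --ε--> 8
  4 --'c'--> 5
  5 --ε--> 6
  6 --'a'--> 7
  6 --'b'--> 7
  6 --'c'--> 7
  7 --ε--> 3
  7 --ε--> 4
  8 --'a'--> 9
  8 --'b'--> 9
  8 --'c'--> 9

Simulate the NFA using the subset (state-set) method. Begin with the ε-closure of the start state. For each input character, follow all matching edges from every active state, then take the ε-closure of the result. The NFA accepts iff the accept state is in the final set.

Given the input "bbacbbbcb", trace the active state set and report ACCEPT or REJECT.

S₀ = ε-closure({0}) = {0}
'b' @ 1: {1,2,3,4,8}
'b' @ 2: {9}  (accept∈set)
'a' @ 3: {}  — dead — no transitions
rest 'cbbbcb' ignored (set empty)
after full input: {}  (accept=9 not in)

Answer: REJECT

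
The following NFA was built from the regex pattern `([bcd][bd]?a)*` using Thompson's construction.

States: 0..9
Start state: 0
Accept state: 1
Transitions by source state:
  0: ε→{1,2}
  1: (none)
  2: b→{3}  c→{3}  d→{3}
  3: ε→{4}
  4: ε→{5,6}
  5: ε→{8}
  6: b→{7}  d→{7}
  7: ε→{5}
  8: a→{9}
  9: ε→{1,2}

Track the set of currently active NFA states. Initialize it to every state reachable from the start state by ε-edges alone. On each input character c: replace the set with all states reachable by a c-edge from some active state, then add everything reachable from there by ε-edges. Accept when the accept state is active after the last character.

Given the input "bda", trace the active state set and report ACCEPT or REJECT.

Answer: ACCEPT

Steps:
initial (ε-close {0}): {0,1,2}
'b' @ 1: {3,4,5,6,8}
'd' @ 2: {5,7,8}
'a' @ 3: {1,2,9}  (accept∈set)
after full input: {1,2,9}  (accept=1 in)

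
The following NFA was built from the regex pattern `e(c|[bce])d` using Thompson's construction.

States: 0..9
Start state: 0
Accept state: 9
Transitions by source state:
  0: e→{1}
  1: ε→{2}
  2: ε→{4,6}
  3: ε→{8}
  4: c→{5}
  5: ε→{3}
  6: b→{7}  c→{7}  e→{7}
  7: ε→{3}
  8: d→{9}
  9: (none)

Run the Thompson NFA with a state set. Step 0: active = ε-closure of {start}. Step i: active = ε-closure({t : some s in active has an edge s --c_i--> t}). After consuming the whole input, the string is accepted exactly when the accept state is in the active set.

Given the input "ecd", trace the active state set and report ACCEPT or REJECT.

Answer: ACCEPT

Steps:
start: ε-closure({0}) = {0}
'e' @ 1: {1,2,4,6}
'c' @ 2: {3,5,7,8}
'd' @ 3: {9}  ✓accept
final: {9}; accept 9 in set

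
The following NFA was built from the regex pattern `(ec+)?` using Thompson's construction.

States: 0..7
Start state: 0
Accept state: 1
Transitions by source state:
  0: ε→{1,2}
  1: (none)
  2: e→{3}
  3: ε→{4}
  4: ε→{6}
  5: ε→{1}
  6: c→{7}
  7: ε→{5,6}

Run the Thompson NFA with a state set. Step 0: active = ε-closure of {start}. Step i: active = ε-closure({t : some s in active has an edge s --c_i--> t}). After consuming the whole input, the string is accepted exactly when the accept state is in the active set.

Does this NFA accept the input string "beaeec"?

S₀ = ε-closure({0}) = {0,1,2}
'b' @ 1: {}  — dead — no transitions
rest 'eaeec' ignored (set empty)
after full input: {}  (accept=1 not in)

Answer: REJECT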